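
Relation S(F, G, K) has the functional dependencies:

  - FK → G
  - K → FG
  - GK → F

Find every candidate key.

Attribute K never appears on the right-hand side of any dependency, so K must belong to every candidate key.
{K}⁺ = {F, G, K}, which is all of the schema, so {K} is the only candidate key.

{K}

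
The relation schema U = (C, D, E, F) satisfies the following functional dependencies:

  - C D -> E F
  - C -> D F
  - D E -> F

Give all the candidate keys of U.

{C}⁺: C→DF adds D, F; CD→EF adds E → {C, D, E, F}.
No other minimal superkey exists.

(C)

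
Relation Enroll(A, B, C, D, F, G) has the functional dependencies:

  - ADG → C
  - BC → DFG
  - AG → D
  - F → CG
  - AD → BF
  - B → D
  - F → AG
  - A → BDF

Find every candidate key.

{A}⁺: A→BDF adds B, D, F; F→CG adds C, G → {A, B, C, D, F, G}.
{F}⁺: F→CG adds C, G; F→AG adds A; A→BDF adds B, D → {A, B, C, D, F, G}.
{B, C}⁺: BC→DFG adds D, F, G; F→AG adds A → {A, B, C, D, F, G}.
Any other superkey contains one of these as a subset, so there are no further candidate keys.

(A); (F); (B, C)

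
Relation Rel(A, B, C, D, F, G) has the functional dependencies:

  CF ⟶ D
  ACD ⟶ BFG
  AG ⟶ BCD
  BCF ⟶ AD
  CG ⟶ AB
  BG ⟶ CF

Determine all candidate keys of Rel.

{A, G}⁺: AG→BCD adds B, C, D; BG→CF adds F → {A, B, C, D, F, G}. Minimal: {G}⁺ = {G}; {A}⁺ = {A} — none reach the full schema.
{B, G}⁺: BG→CF adds C, F; CF→D adds D; BCF→AD adds A → {A, B, C, D, F, G}. Minimal: {G}⁺ = {G}; {B}⁺ = {B} — none reach the full schema.
{C, G}⁺: CG→AB adds A, B; BG→CF adds F; CF→D adds D → {A, B, C, D, F, G}. Minimal: {G}⁺ = {G}; {C}⁺ = {C} — none reach the full schema.
{A, C, D}⁺: ACD→BFG adds B, F, G → {A, B, C, D, F, G}. Minimal: {C, D}⁺ = {C, D}; {A, D}⁺ = {A, D}; {A, C}⁺ = {A, C} — none reach the full schema.
{A, C, F}⁺: CF→D adds D; ACD→BFG adds B, G → {A, B, C, D, F, G}. Minimal: {C, F}⁺ = {C, D, F}; {A, F}⁺ = {A, F}; {A, C}⁺ = {A, C} — none reach the full schema.
{B, C, F}⁺: CF→D adds D; BCF→AD adds A; ACD→BFG adds G → {A, B, C, D, F, G}. Minimal: {C, F}⁺ = {C, D, F}; {B, F}⁺ = {B, F}; {B, C}⁺ = {B, C} — none reach the full schema.

{A, G}, {B, G}, {C, G}, {A, C, D}, {A, C, F}, {B, C, F}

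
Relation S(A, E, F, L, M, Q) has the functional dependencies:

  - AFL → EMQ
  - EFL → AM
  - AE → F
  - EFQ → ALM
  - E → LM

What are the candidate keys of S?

{A, E}⁺: AE→F adds F; E→LM adds L, M; AFL→EMQ adds Q → {A, E, F, L, M, Q}. Minimal: {E}⁺ = {E, L, M}; {A}⁺ = {A} — none reach the full schema.
{E, F}⁺: E→LM adds L, M; EFL→AM adds A; AFL→EMQ adds Q → {A, E, F, L, M, Q}. Minimal: {F}⁺ = {F}; {E}⁺ = {E, L, M} — none reach the full schema.
{A, F, L}⁺: AFL→EMQ adds E, M, Q → {A, E, F, L, M, Q}. Minimal: {F, L}⁺ = {F, L}; {A, L}⁺ = {A, L}; {A, F}⁺ = {A, F} — none reach the full schema.
Any other superkey contains one of these as a subset, so there are no further candidate keys.

(A, E), (E, F), (A, F, L)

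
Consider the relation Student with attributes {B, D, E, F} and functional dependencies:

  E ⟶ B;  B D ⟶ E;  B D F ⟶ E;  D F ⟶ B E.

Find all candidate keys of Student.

Attributes D, F never appear on any right-hand side, so every candidate key must contain {D, F}.
{D, F}⁺ = {B, D, E, F}, which is all of the schema, so {D, F} is the only candidate key.

DF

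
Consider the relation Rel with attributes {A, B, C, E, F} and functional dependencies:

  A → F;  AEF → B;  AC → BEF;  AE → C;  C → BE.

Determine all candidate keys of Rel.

Attribute A never appears on the right-hand side of any dependency, so A must belong to every candidate key.
{A}⁺ = {A, F}, which is not all of the schema, so we must add further attributes.
{A, C}⁺: A→F adds F; AC→BEF adds B, E → {A, B, C, E, F}.
{A, E}⁺: A→F adds F; AEF→B adds B; AE→C adds C → {A, B, C, E, F}.
Any other superkey contains one of these as a subset, so there are no further candidate keys.

AC, AE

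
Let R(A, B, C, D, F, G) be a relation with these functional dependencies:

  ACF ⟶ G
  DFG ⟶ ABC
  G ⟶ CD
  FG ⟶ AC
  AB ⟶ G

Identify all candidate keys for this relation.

Attribute F never appears on the right-hand side of any dependency, so F must belong to every candidate key.
{F}⁺ = {F}, which is not all of the schema, so we must add further attributes.
{F, G}⁺: G→CD adds C, D; FG→AC adds A; DFG→ABC adds B → {A, B, C, D, F, G}. Minimal: {G}⁺ = {C, D, G}; {F}⁺ = {F} — none reach the full schema.
{A, B, F}⁺: AB→G adds G; G→CD adds C, D → {A, B, C, D, F, G}. Minimal: {B, F}⁺ = {B, F}; {A, F}⁺ = {A, F}; {A, B}⁺ = {A, B, C, D, G} — none reach the full schema.
{A, C, F}⁺: ACF→G adds G; G→CD adds D; DFG→ABC adds B → {A, B, C, D, F, G}. Minimal: {C, F}⁺ = {C, F}; {A, F}⁺ = {A, F}; {A, C}⁺ = {A, C} — none reach the full schema.

{F, G}, {A, B, F}, {A, C, F}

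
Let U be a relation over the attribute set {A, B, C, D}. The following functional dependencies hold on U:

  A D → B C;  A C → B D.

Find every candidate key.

{A, C}⁺: AC→BD adds B, D → {A, B, C, D}. Minimal: {C}⁺ = {C}; {A}⁺ = {A} — none reach the full schema.
{A, D}⁺: AD→BC adds B, C → {A, B, C, D}. Minimal: {D}⁺ = {D}; {A}⁺ = {A} — none reach the full schema.

{A, C}, {A, D}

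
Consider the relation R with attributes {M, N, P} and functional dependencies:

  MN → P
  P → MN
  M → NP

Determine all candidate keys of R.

M; P

{M}⁺: M→NP adds N, P → {M, N, P}.
{P}⁺: P→MN adds M, N → {M, N, P}.
Any other superkey contains one of these as a subset, so there are no further candidate keys.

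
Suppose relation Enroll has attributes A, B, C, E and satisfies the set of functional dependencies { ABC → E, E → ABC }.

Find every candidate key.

{E}⁺: E→ABC adds A, B, C → {A, B, C, E}.
{A, B, C}⁺: ABC→E adds E → {A, B, C, E}. Minimal: {B, C}⁺ = {B, C}; {A, C}⁺ = {A, C}; {A, B}⁺ = {A, B} — none reach the full schema.
Any other superkey contains one of these as a subset, so there are no further candidate keys.

{E}; {A, B, C}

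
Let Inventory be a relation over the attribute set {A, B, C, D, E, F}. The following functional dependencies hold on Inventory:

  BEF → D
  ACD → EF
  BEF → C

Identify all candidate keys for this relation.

(A, B, C, D), (A, B, E, F)

Attributes A, B never appear on any right-hand side, so every candidate key must contain {A, B}.
{A, B}⁺ = {A, B}, which is not all of the schema, so we must add further attributes.
{A, B, C, D}⁺: ACD→EF adds E, F → {A, B, C, D, E, F}. Minimal: {B, C, D}⁺ = {B, C, D}; {A, C, D}⁺ = {A, C, D, E, F}; {A, B, D}⁺ = {A, B, D}; … — none reach the full schema.
{A, B, E, F}⁺: BEF→D adds D; BEF→C adds C → {A, B, C, D, E, F}. Minimal: {B, E, F}⁺ = {B, C, D, E, F}; {A, E, F}⁺ = {A, E, F}; {A, B, F}⁺ = {A, B, F}; … — none reach the full schema.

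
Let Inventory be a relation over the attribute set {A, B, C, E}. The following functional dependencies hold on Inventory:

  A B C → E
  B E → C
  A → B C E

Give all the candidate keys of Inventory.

{A}

Attribute A never appears on the right-hand side of any dependency, so A must belong to every candidate key.
{A}⁺ = {A, B, C, E}, which is all of the schema, so {A} is the only candidate key.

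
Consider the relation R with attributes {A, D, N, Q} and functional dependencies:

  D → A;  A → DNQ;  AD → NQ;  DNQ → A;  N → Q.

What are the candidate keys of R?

{A}⁺: A→DNQ adds D, N, Q → {A, D, N, Q}.
{D}⁺: D→A adds A; A→DNQ adds N, Q → {A, D, N, Q}.
Any other superkey contains one of these as a subset, so there are no further candidate keys.

{A}, {D}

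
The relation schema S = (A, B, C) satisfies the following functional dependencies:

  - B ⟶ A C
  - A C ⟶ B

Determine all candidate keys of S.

{B}⁺: B→AC adds A, C → {A, B, C}.
{A, C}⁺: AC→B adds B → {A, B, C}.

{B}; {A, C}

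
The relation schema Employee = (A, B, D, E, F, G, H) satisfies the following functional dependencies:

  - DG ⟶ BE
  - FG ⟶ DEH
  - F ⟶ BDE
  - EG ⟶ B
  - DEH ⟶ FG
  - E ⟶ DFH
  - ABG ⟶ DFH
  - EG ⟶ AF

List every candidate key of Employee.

E, F, DG, ABG

{E}⁺: E→DFH adds D, F, H; F→BDE adds B; DEH→FG adds G; EG→AF adds A → {A, B, D, E, F, G, H}.
{F}⁺: F→BDE adds B, D, E; E→DFH adds H; DEH→FG adds G; EG→AF adds A → {A, B, D, E, F, G, H}.
{D, G}⁺: DG→BE adds B, E; E→DFH adds F, H; EG→AF adds A → {A, B, D, E, F, G, H}.
{A, B, G}⁺: ABG→DFH adds D, F, H; DG→BE adds E → {A, B, D, E, F, G, H}.
Any other superkey contains one of these as a subset, so there are no further candidate keys.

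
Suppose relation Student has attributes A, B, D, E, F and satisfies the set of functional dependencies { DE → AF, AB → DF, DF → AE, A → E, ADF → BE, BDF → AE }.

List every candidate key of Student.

{A, B}⁺: AB→DF adds D, F; DF→AE adds E → {A, B, D, E, F}. Minimal: {B}⁺ = {B}; {A}⁺ = {A, E} — none reach the full schema.
{A, D}⁺: A→E adds E; DE→AF adds F; ADF→BE adds B → {A, B, D, E, F}. Minimal: {D}⁺ = {D}; {A}⁺ = {A, E} — none reach the full schema.
{D, E}⁺: DE→AF adds A, F; ADF→BE adds B → {A, B, D, E, F}. Minimal: {E}⁺ = {E}; {D}⁺ = {D} — none reach the full schema.
{D, F}⁺: DF→AE adds A, E; ADF→BE adds B → {A, B, D, E, F}. Minimal: {F}⁺ = {F}; {D}⁺ = {D} — none reach the full schema.
Any other superkey contains one of these as a subset, so there are no further candidate keys.

{A, B}; {A, D}; {D, E}; {D, F}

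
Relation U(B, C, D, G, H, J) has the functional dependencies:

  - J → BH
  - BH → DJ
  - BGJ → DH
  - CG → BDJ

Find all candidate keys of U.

CG

Attributes C, G never appear on any right-hand side, so every candidate key must contain {C, G}.
{C, G}⁺ = {B, C, D, G, H, J}, which is all of the schema, so {C, G} is the only candidate key.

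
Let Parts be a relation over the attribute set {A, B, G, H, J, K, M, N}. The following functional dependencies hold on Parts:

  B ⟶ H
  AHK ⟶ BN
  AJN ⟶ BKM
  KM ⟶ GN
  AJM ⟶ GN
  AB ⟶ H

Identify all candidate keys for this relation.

{A, J, M}, {A, J, N}, {A, B, J, K}, {A, H, J, K}

Attributes A, J never appear on any right-hand side, so every candidate key must contain {A, J}.
{A, J}⁺ = {A, J}, which is not all of the schema, so we must add further attributes.
{A, J, M}⁺: AJM→GN adds G, N; AJN→BKM adds B, K; AB→H adds H → {A, B, G, H, J, K, M, N}. Minimal: {J, M}⁺ = {J, M}; {A, M}⁺ = {A, M}; {A, J}⁺ = {A, J} — none reach the full schema.
{A, J, N}⁺: AJN→BKM adds B, K, M; KM→GN adds G; AB→H adds H → {A, B, G, H, J, K, M, N}. Minimal: {J, N}⁺ = {J, N}; {A, N}⁺ = {A, N}; {A, J}⁺ = {A, J} — none reach the full schema.
{A, B, J, K}⁺: B→H adds H; AHK→BN adds N; AJN→BKM adds M; KM→GN adds G → {A, B, G, H, J, K, M, N}. Minimal: {B, J, K}⁺ = {B, H, J, K}; {A, J, K}⁺ = {A, J, K}; {A, B, K}⁺ = {A, B, H, K, N}; … — none reach the full schema.
{A, H, J, K}⁺: AHK→BN adds B, N; AJN→BKM adds M; KM→GN adds G → {A, B, G, H, J, K, M, N}. Minimal: {H, J, K}⁺ = {H, J, K}; {A, J, K}⁺ = {A, J, K}; {A, H, K}⁺ = {A, B, H, K, N}; … — none reach the full schema.
Any other superkey contains one of these as a subset, so there are no further candidate keys.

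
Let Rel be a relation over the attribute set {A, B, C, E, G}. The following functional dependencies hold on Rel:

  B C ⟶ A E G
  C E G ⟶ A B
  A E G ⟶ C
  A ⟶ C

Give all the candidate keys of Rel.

{A, B}⁺: A→C adds C; BC→AEG adds E, G → {A, B, C, E, G}. Minimal: {B}⁺ = {B}; {A}⁺ = {A, C} — none reach the full schema.
{B, C}⁺: BC→AEG adds A, E, G → {A, B, C, E, G}. Minimal: {C}⁺ = {C}; {B}⁺ = {B} — none reach the full schema.
{A, E, G}⁺: AEG→C adds C; CEG→AB adds B → {A, B, C, E, G}. Minimal: {E, G}⁺ = {E, G}; {A, G}⁺ = {A, C, G}; {A, E}⁺ = {A, C, E} — none reach the full schema.
{C, E, G}⁺: CEG→AB adds A, B → {A, B, C, E, G}. Minimal: {E, G}⁺ = {E, G}; {C, G}⁺ = {C, G}; {C, E}⁺ = {C, E} — none reach the full schema.
Any other superkey contains one of these as a subset, so there are no further candidate keys.

{A, B}, {B, C}, {A, E, G}, {C, E, G}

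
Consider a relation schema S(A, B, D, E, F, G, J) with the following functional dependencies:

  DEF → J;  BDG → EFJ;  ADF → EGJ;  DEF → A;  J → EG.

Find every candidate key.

{B, D, G}⁺: BDG→EFJ adds E, F, J; DEF→A adds A → {A, B, D, E, F, G, J}.
{B, D, J}⁺: J→EG adds E, G; BDG→EFJ adds F; DEF→A adds A → {A, B, D, E, F, G, J}.
{A, B, D, F}⁺: ADF→EGJ adds E, G, J → {A, B, D, E, F, G, J}.
{B, D, E, F}⁺: DEF→J adds J; DEF→A adds A; J→EG adds G → {A, B, D, E, F, G, J}.

BDG, BDJ, ABDF, BDEF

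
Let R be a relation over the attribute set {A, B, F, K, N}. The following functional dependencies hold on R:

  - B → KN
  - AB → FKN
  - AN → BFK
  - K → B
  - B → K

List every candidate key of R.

{A, B}, {A, K}, {A, N}

Attribute A never appears on the right-hand side of any dependency, so A must belong to every candidate key.
{A}⁺ = {A}, which is not all of the schema, so we must add further attributes.
{A, B}⁺: B→KN adds K, N; AB→FKN adds F → {A, B, F, K, N}. Minimal: {B}⁺ = {B, K, N}; {A}⁺ = {A} — none reach the full schema.
{A, K}⁺: K→B adds B; B→KN adds N; AB→FKN adds F → {A, B, F, K, N}. Minimal: {K}⁺ = {B, K, N}; {A}⁺ = {A} — none reach the full schema.
{A, N}⁺: AN→BFK adds B, F, K → {A, B, F, K, N}. Minimal: {N}⁺ = {N}; {A}⁺ = {A} — none reach the full schema.
Any other superkey contains one of these as a subset, so there are no further candidate keys.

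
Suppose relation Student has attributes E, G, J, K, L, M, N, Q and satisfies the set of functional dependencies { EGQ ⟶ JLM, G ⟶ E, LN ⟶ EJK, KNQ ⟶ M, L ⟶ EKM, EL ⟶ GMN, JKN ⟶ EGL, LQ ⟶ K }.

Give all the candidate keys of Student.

(G, Q), (L, Q), (J, K, N, Q)

Attribute Q never appears on the right-hand side of any dependency, so Q must belong to every candidate key.
{Q}⁺ = {Q}, which is not all of the schema, so we must add further attributes.
{G, Q}⁺: G→E adds E; EGQ→JLM adds J, L, M; L→EKM adds K; EL→GMN adds N → {E, G, J, K, L, M, N, Q}. Minimal: {Q}⁺ = {Q}; {G}⁺ = {E, G} — none reach the full schema.
{L, Q}⁺: L→EKM adds E, K, M; EL→GMN adds G, N; EGQ→JLM adds J → {E, G, J, K, L, M, N, Q}. Minimal: {Q}⁺ = {Q}; {L}⁺ = {E, G, J, K, L, M, N} — none reach the full schema.
{J, K, N, Q}⁺: KNQ→M adds M; JKN→EGL adds E, G, L → {E, G, J, K, L, M, N, Q}. Minimal: {K, N, Q}⁺ = {K, M, N, Q}; {J, N, Q}⁺ = {J, N, Q}; {J, K, Q}⁺ = {J, K, Q}; … — none reach the full schema.
Any other superkey contains one of these as a subset, so there are no further candidate keys.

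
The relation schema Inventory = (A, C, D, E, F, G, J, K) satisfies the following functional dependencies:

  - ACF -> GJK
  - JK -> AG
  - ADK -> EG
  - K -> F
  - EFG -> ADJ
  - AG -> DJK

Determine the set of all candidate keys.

{A, C, F}, {A, C, G}, {A, C, K}, {C, J, K}, {C, E, F, G}, {C, E, G, K}

Attribute C never appears on the right-hand side of any dependency, so C must belong to every candidate key.
{C}⁺ = {C}, which is not all of the schema, so we must add further attributes.
{A, C, F}⁺: ACF→GJK adds G, J, K; AG→DJK adds D; ADK→EG adds E → {A, C, D, E, F, G, J, K}. Minimal: {C, F}⁺ = {C, F}; {A, F}⁺ = {A, F}; {A, C}⁺ = {A, C} — none reach the full schema.
{A, C, G}⁺: AG→DJK adds D, J, K; ADK→EG adds E; K→F adds F → {A, C, D, E, F, G, J, K}. Minimal: {C, G}⁺ = {C, G}; {A, G}⁺ = {A, D, E, F, G, J, K}; {A, C}⁺ = {A, C} — none reach the full schema.
{A, C, K}⁺: K→F adds F; ACF→GJK adds G, J; AG→DJK adds D; ADK→EG adds E → {A, C, D, E, F, G, J, K}. Minimal: {C, K}⁺ = {C, F, K}; {A, K}⁺ = {A, F, K}; {A, C}⁺ = {A, C} — none reach the full schema.
{C, J, K}⁺: JK→AG adds A, G; K→F adds F; AG→DJK adds D; ADK→EG adds E → {A, C, D, E, F, G, J, K}. Minimal: {J, K}⁺ = {A, D, E, F, G, J, K}; {C, K}⁺ = {C, F, K}; {C, J}⁺ = {C, J} — none reach the full schema.
{C, E, F, G}⁺: EFG→ADJ adds A, D, J; AG→DJK adds K → {A, C, D, E, F, G, J, K}. Minimal: {E, F, G}⁺ = {A, D, E, F, G, J, K}; {C, F, G}⁺ = {C, F, G}; {C, E, G}⁺ = {C, E, G}; … — none reach the full schema.
{C, E, G, K}⁺: K→F adds F; EFG→ADJ adds A, D, J → {A, C, D, E, F, G, J, K}. Minimal: {E, G, K}⁺ = {A, D, E, F, G, J, K}; {C, G, K}⁺ = {C, F, G, K}; {C, E, K}⁺ = {C, E, F, K}; … — none reach the full schema.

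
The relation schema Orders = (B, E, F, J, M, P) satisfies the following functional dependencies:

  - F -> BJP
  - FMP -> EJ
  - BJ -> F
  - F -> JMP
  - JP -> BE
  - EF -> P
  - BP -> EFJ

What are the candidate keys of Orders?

{F}⁺: F→BJP adds B, J, P; F→JMP adds M; JP→BE adds E → {B, E, F, J, M, P}.
{B, J}⁺: BJ→F adds F; F→JMP adds M, P; JP→BE adds E → {B, E, F, J, M, P}.
{B, P}⁺: BP→EFJ adds E, F, J; F→JMP adds M → {B, E, F, J, M, P}.
{J, P}⁺: JP→BE adds B, E; BP→EFJ adds F; F→JMP adds M → {B, E, F, J, M, P}.

{F}, {B, J}, {B, P}, {J, P}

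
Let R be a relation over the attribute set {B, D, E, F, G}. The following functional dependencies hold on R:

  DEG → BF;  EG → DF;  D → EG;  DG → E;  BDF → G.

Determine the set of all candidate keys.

{D}⁺: D→EG adds E, G; DEG→BF adds B, F → {B, D, E, F, G}.
{E, G}⁺: EG→DF adds D, F; DEG→BF adds B → {B, D, E, F, G}. Minimal: {G}⁺ = {G}; {E}⁺ = {E} — none reach the full schema.
Any other superkey contains one of these as a subset, so there are no further candidate keys.

D, EG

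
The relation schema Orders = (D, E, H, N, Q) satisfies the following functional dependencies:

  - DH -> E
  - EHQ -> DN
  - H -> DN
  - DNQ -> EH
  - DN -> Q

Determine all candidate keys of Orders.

{H}⁺: H→DN adds D, N; DN→Q adds Q; DH→E adds E → {D, E, H, N, Q}.
{D, N}⁺: DN→Q adds Q; DNQ→EH adds E, H → {D, E, H, N, Q}. Minimal: {N}⁺ = {N}; {D}⁺ = {D} — none reach the full schema.
Any other superkey contains one of these as a subset, so there are no further candidate keys.

H, DN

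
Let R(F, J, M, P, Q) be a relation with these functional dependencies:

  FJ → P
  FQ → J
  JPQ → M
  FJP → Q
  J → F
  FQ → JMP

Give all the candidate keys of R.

{J}; {F, Q}

{J}⁺: J→F adds F; FJ→P adds P; FJP→Q adds Q; FQ→JMP adds M → {F, J, M, P, Q}.
{F, Q}⁺: FQ→J adds J; FQ→JMP adds M, P → {F, J, M, P, Q}.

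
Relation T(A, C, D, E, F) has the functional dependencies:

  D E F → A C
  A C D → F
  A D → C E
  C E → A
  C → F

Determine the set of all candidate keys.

{A, D}⁺: AD→CE adds C, E; C→F adds F → {A, C, D, E, F}.
{C, D, E}⁺: CE→A adds A; C→F adds F → {A, C, D, E, F}.
{D, E, F}⁺: DEF→AC adds A, C → {A, C, D, E, F}.
Any other superkey contains one of these as a subset, so there are no further candidate keys.

(A, D); (C, D, E); (D, E, F)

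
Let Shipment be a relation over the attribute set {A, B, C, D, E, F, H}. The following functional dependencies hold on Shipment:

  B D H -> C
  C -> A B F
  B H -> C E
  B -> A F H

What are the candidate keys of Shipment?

{B, D}⁺: B→AFH adds A, F, H; BDH→C adds C; BH→CE adds E → {A, B, C, D, E, F, H}. Minimal: {D}⁺ = {D}; {B}⁺ = {A, B, C, E, F, H} — none reach the full schema.
{C, D}⁺: C→ABF adds A, B, F; B→AFH adds H; BH→CE adds E → {A, B, C, D, E, F, H}. Minimal: {D}⁺ = {D}; {C}⁺ = {A, B, C, E, F, H} — none reach the full schema.
Any other superkey contains one of these as a subset, so there are no further candidate keys.

{B, D}; {C, D}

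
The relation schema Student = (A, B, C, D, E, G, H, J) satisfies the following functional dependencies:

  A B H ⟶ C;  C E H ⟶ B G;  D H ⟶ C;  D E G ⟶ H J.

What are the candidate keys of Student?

Attributes A, D, E never appear on any right-hand side, so every candidate key must contain {A, D, E}.
{A, D, E}⁺ = {A, D, E}, which is not all of the schema, so we must add further attributes.
{A, D, E, G}⁺: DEG→HJ adds H, J; DH→C adds C; CEH→BG adds B → {A, B, C, D, E, G, H, J}. Minimal: {D, E, G}⁺ = {B, C, D, E, G, H, J}; {A, E, G}⁺ = {A, E, G}; {A, D, G}⁺ = {A, D, G}; … — none reach the full schema.
{A, D, E, H}⁺: DH→C adds C; CEH→BG adds B, G; DEG→HJ adds J → {A, B, C, D, E, G, H, J}. Minimal: {D, E, H}⁺ = {B, C, D, E, G, H, J}; {A, E, H}⁺ = {A, E, H}; {A, D, H}⁺ = {A, C, D, H}; … — none reach the full schema.
Any other superkey contains one of these as a subset, so there are no further candidate keys.

{A, D, E, G}; {A, D, E, H}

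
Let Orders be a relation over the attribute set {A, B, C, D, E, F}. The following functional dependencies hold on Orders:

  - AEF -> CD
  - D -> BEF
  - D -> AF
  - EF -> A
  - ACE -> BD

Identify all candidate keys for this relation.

{D}, {E, F}, {A, C, E}

{D}⁺: D→BEF adds B, E, F; D→AF adds A; AEF→CD adds C → {A, B, C, D, E, F}.
{E, F}⁺: EF→A adds A; AEF→CD adds C, D; D→BEF adds B → {A, B, C, D, E, F}. Minimal: {F}⁺ = {F}; {E}⁺ = {E} — none reach the full schema.
{A, C, E}⁺: ACE→BD adds B, D; D→BEF adds F → {A, B, C, D, E, F}. Minimal: {C, E}⁺ = {C, E}; {A, E}⁺ = {A, E}; {A, C}⁺ = {A, C} — none reach the full schema.
Any other superkey contains one of these as a subset, so there are no further candidate keys.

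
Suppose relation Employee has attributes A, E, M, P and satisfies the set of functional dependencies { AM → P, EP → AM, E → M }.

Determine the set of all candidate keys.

AE, EP

Attribute E never appears on the right-hand side of any dependency, so E must belong to every candidate key.
{E}⁺ = {E, M}, which is not all of the schema, so we must add further attributes.
{A, E}⁺: E→M adds M; AM→P adds P → {A, E, M, P}. Minimal: {E}⁺ = {E, M}; {A}⁺ = {A} — none reach the full schema.
{E, P}⁺: EP→AM adds A, M → {A, E, M, P}. Minimal: {P}⁺ = {P}; {E}⁺ = {E, M} — none reach the full schema.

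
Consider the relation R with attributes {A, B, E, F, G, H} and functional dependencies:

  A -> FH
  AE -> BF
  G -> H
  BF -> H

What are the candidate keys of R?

Attributes A, E, G never appear on any right-hand side, so every candidate key must contain {A, E, G}.
{A, E, G}⁺ = {A, B, E, F, G, H}, which is all of the schema, so {A, E, G} is the only candidate key.

{A, E, G}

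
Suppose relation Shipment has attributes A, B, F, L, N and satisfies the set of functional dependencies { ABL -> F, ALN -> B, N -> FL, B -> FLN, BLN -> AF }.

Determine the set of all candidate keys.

{B}⁺: B→FLN adds F, L, N; BLN→AF adds A → {A, B, F, L, N}.
{A, N}⁺: N→FL adds F, L; ALN→B adds B → {A, B, F, L, N}. Minimal: {N}⁺ = {F, L, N}; {A}⁺ = {A} — none reach the full schema.
Any other superkey contains one of these as a subset, so there are no further candidate keys.

{B}, {A, N}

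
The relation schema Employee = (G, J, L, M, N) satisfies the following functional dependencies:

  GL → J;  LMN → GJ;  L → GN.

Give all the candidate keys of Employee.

{L, M}

Attributes L, M never appear on any right-hand side, so every candidate key must contain {L, M}.
{L, M}⁺ = {G, J, L, M, N}, which is all of the schema, so {L, M} is the only candidate key.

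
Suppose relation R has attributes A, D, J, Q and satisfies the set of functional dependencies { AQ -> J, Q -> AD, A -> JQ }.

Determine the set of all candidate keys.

(A), (Q)

{A}⁺: A→JQ adds J, Q; Q→AD adds D → {A, D, J, Q}.
{Q}⁺: Q→AD adds A, D; A→JQ adds J → {A, D, J, Q}.
Any other superkey contains one of these as a subset, so there are no further candidate keys.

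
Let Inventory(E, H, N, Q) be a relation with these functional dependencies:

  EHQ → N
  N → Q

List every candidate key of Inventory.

{E, H, N}, {E, H, Q}

Attributes E, H never appear on any right-hand side, so every candidate key must contain {E, H}.
{E, H}⁺ = {E, H}, which is not all of the schema, so we must add further attributes.
{E, H, N}⁺: N→Q adds Q → {E, H, N, Q}. Minimal: {H, N}⁺ = {H, N, Q}; {E, N}⁺ = {E, N, Q}; {E, H}⁺ = {E, H} — none reach the full schema.
{E, H, Q}⁺: EHQ→N adds N → {E, H, N, Q}. Minimal: {H, Q}⁺ = {H, Q}; {E, Q}⁺ = {E, Q}; {E, H}⁺ = {E, H} — none reach the full schema.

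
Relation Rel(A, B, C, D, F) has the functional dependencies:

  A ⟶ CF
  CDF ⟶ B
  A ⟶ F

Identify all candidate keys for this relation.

AD

Attributes A, D never appear on any right-hand side, so every candidate key must contain {A, D}.
{A, D}⁺ = {A, B, C, D, F}, which is all of the schema, so {A, D} is the only candidate key.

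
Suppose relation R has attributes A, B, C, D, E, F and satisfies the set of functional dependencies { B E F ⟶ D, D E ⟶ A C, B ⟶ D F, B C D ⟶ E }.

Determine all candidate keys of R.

Attribute B never appears on the right-hand side of any dependency, so B must belong to every candidate key.
{B}⁺ = {B, D, F}, which is not all of the schema, so we must add further attributes.
{B, C}⁺: B→DF adds D, F; BCD→E adds E; DE→AC adds A → {A, B, C, D, E, F}. Minimal: {C}⁺ = {C}; {B}⁺ = {B, D, F} — none reach the full schema.
{B, E}⁺: B→DF adds D, F; DE→AC adds A, C → {A, B, C, D, E, F}. Minimal: {E}⁺ = {E}; {B}⁺ = {B, D, F} — none reach the full schema.

{B, C}; {B, E}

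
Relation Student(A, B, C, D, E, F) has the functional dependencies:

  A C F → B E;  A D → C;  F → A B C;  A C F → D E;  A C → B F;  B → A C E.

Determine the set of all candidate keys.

{B}, {F}, {A, C}, {A, D}

{B}⁺: B→ACE adds A, C, E; AC→BF adds F; ACF→DE adds D → {A, B, C, D, E, F}.
{F}⁺: F→ABC adds A, B, C; ACF→DE adds D, E → {A, B, C, D, E, F}.
{A, C}⁺: AC→BF adds B, F; B→ACE adds E; ACF→DE adds D → {A, B, C, D, E, F}. Minimal: {C}⁺ = {C}; {A}⁺ = {A} — none reach the full schema.
{A, D}⁺: AD→C adds C; AC→BF adds B, F; B→ACE adds E → {A, B, C, D, E, F}. Minimal: {D}⁺ = {D}; {A}⁺ = {A} — none reach the full schema.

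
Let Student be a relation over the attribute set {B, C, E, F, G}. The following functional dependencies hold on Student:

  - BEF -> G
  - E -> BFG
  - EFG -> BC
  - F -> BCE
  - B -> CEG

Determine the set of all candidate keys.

{B}⁺: B→CEG adds C, E, G; E→BFG adds F → {B, C, E, F, G}.
{E}⁺: E→BFG adds B, F, G; EFG→BC adds C → {B, C, E, F, G}.
{F}⁺: F→BCE adds B, C, E; B→CEG adds G → {B, C, E, F, G}.

(B), (E), (F)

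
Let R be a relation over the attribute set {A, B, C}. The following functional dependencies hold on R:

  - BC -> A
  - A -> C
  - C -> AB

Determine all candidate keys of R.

{A}, {C}

{A}⁺: A→C adds C; C→AB adds B → {A, B, C}.
{C}⁺: C→AB adds A, B → {A, B, C}.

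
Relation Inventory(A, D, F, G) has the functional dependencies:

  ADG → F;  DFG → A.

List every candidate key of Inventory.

Attributes D, G never appear on any right-hand side, so every candidate key must contain {D, G}.
{D, G}⁺ = {D, G}, which is not all of the schema, so we must add further attributes.
{A, D, G}⁺: ADG→F adds F → {A, D, F, G}. Minimal: {D, G}⁺ = {D, G}; {A, G}⁺ = {A, G}; {A, D}⁺ = {A, D} — none reach the full schema.
{D, F, G}⁺: DFG→A adds A → {A, D, F, G}. Minimal: {F, G}⁺ = {F, G}; {D, G}⁺ = {D, G}; {D, F}⁺ = {D, F} — none reach the full schema.

{A, D, G}, {D, F, G}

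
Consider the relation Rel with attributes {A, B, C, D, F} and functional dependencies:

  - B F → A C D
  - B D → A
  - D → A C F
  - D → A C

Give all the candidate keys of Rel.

{B, D}; {B, F}

Attribute B never appears on the right-hand side of any dependency, so B must belong to every candidate key.
{B}⁺ = {B}, which is not all of the schema, so we must add further attributes.
{B, D}⁺: BD→A adds A; D→ACF adds C, F → {A, B, C, D, F}. Minimal: {D}⁺ = {A, C, D, F}; {B}⁺ = {B} — none reach the full schema.
{B, F}⁺: BF→ACD adds A, C, D → {A, B, C, D, F}. Minimal: {F}⁺ = {F}; {B}⁺ = {B} — none reach the full schema.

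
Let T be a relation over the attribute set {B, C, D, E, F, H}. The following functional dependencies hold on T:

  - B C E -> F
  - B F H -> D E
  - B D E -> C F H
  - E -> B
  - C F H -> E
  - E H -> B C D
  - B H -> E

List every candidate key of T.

{B, H}, {D, E}, {E, H}, {C, F, H}

{B, H}⁺: BH→E adds E; EH→BCD adds C, D; BCE→F adds F → {B, C, D, E, F, H}.
{D, E}⁺: E→B adds B; BDE→CFH adds C, F, H → {B, C, D, E, F, H}.
{E, H}⁺: E→B adds B; EH→BCD adds C, D; BCE→F adds F → {B, C, D, E, F, H}.
{C, F, H}⁺: CFH→E adds E; EH→BCD adds B, D → {B, C, D, E, F, H}.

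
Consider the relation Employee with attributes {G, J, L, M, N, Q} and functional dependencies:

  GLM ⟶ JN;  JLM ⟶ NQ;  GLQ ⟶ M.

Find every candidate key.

Attributes G, L never appear on any right-hand side, so every candidate key must contain {G, L}.
{G, L}⁺ = {G, L}, which is not all of the schema, so we must add further attributes.
{G, L, M}⁺: GLM→JN adds J, N; JLM→NQ adds Q → {G, J, L, M, N, Q}. Minimal: {L, M}⁺ = {L, M}; {G, M}⁺ = {G, M}; {G, L}⁺ = {G, L} — none reach the full schema.
{G, L, Q}⁺: GLQ→M adds M; GLM→JN adds J, N → {G, J, L, M, N, Q}. Minimal: {L, Q}⁺ = {L, Q}; {G, Q}⁺ = {G, Q}; {G, L}⁺ = {G, L} — none reach the full schema.
Any other superkey contains one of these as a subset, so there are no further candidate keys.

{G, L, M}; {G, L, Q}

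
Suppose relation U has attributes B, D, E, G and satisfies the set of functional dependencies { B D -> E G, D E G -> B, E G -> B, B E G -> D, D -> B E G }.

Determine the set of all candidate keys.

{D}⁺: D→BEG adds B, E, G → {B, D, E, G}.
{E, G}⁺: EG→B adds B; BEG→D adds D → {B, D, E, G}.
Any other superkey contains one of these as a subset, so there are no further candidate keys.

{D}, {E, G}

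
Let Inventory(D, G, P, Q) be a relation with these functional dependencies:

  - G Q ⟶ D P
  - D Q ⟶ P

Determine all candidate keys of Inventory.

Attributes G, Q never appear on any right-hand side, so every candidate key must contain {G, Q}.
{G, Q}⁺ = {D, G, P, Q}, which is all of the schema, so {G, Q} is the only candidate key.

GQ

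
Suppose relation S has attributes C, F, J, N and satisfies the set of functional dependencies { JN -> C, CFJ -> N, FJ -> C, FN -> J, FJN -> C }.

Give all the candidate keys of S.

{F, J}, {F, N}

Attribute F never appears on the right-hand side of any dependency, so F must belong to every candidate key.
{F}⁺ = {F}, which is not all of the schema, so we must add further attributes.
{F, J}⁺: FJ→C adds C; CFJ→N adds N → {C, F, J, N}. Minimal: {J}⁺ = {J}; {F}⁺ = {F} — none reach the full schema.
{F, N}⁺: FN→J adds J; FJN→C adds C → {C, F, J, N}. Minimal: {N}⁺ = {N}; {F}⁺ = {F} — none reach the full schema.
Any other superkey contains one of these as a subset, so there are no further candidate keys.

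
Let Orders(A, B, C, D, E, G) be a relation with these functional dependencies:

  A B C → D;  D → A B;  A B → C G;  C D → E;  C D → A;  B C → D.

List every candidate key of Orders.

{D}, {A, B}, {B, C}

{D}⁺: D→AB adds A, B; AB→CG adds C, G; CD→E adds E → {A, B, C, D, E, G}.
{A, B}⁺: AB→CG adds C, G; BC→D adds D; CD→E adds E → {A, B, C, D, E, G}. Minimal: {B}⁺ = {B}; {A}⁺ = {A} — none reach the full schema.
{B, C}⁺: BC→D adds D; D→AB adds A; AB→CG adds G; CD→E adds E → {A, B, C, D, E, G}. Minimal: {C}⁺ = {C}; {B}⁺ = {B} — none reach the full schema.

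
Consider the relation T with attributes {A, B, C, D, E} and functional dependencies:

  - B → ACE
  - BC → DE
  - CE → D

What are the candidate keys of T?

Attribute B never appears on the right-hand side of any dependency, so B must belong to every candidate key.
{B}⁺ = {A, B, C, D, E}, which is all of the schema, so {B} is the only candidate key.

(B)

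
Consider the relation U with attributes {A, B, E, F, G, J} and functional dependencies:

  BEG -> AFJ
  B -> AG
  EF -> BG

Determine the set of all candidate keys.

Attribute E never appears on the right-hand side of any dependency, so E must belong to every candidate key.
{E}⁺ = {E}, which is not all of the schema, so we must add further attributes.
{B, E}⁺: B→AG adds A, G; BEG→AFJ adds F, J → {A, B, E, F, G, J}. Minimal: {E}⁺ = {E}; {B}⁺ = {A, B, G} — none reach the full schema.
{E, F}⁺: EF→BG adds B, G; BEG→AFJ adds A, J → {A, B, E, F, G, J}. Minimal: {F}⁺ = {F}; {E}⁺ = {E} — none reach the full schema.
Any other superkey contains one of these as a subset, so there are no further candidate keys.

(B, E), (E, F)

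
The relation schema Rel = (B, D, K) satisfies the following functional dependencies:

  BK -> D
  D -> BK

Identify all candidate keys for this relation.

{D}, {B, K}

{D}⁺: D→BK adds B, K → {B, D, K}.
{B, K}⁺: BK→D adds D → {B, D, K}. Minimal: {K}⁺ = {K}; {B}⁺ = {B} — none reach the full schema.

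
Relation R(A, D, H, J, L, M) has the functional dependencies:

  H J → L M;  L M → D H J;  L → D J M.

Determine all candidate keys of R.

AL, AHJ

Attribute A never appears on the right-hand side of any dependency, so A must belong to every candidate key.
{A}⁺ = {A}, which is not all of the schema, so we must add further attributes.
{A, L}⁺: L→DJM adds D, J, M; LM→DHJ adds H → {A, D, H, J, L, M}.
{A, H, J}⁺: HJ→LM adds L, M; LM→DHJ adds D → {A, D, H, J, L, M}.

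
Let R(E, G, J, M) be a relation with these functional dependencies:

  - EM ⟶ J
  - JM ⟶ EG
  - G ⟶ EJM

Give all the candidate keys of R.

{G}⁺: G→EJM adds E, J, M → {E, G, J, M}.
{E, M}⁺: EM→J adds J; JM→EG adds G → {E, G, J, M}. Minimal: {M}⁺ = {M}; {E}⁺ = {E} — none reach the full schema.
{J, M}⁺: JM→EG adds E, G → {E, G, J, M}. Minimal: {M}⁺ = {M}; {J}⁺ = {J} — none reach the full schema.

{G}, {E, M}, {J, M}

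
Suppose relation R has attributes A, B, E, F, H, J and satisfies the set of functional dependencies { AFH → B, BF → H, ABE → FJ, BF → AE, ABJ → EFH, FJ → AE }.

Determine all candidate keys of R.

{B, F}, {A, B, E}, {A, B, J}, {A, F, H}, {F, H, J}

{B, F}⁺: BF→H adds H; BF→AE adds A, E; ABE→FJ adds J → {A, B, E, F, H, J}.
{A, B, E}⁺: ABE→FJ adds F, J; ABJ→EFH adds H → {A, B, E, F, H, J}.
{A, B, J}⁺: ABJ→EFH adds E, F, H → {A, B, E, F, H, J}.
{A, F, H}⁺: AFH→B adds B; BF→AE adds E; ABE→FJ adds J → {A, B, E, F, H, J}.
{F, H, J}⁺: FJ→AE adds A, E; AFH→B adds B → {A, B, E, F, H, J}.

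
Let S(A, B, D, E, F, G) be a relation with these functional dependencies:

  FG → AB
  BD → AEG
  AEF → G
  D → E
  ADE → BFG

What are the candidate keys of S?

Attribute D never appears on the right-hand side of any dependency, so D must belong to every candidate key.
{D}⁺ = {D, E}, which is not all of the schema, so we must add further attributes.
{A, D}⁺: D→E adds E; ADE→BFG adds B, F, G → {A, B, D, E, F, G}. Minimal: {D}⁺ = {D, E}; {A}⁺ = {A} — none reach the full schema.
{B, D}⁺: BD→AEG adds A, E, G; ADE→BFG adds F → {A, B, D, E, F, G}. Minimal: {D}⁺ = {D, E}; {B}⁺ = {B} — none reach the full schema.
{D, F, G}⁺: FG→AB adds A, B; BD→AEG adds E → {A, B, D, E, F, G}. Minimal: {F, G}⁺ = {A, B, F, G}; {D, G}⁺ = {D, E, G}; {D, F}⁺ = {D, E, F} — none reach the full schema.

{A, D}; {B, D}; {D, F, G}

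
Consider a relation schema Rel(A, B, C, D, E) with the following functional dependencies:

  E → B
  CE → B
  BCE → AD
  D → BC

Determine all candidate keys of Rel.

CE; DE

{C, E}⁺: E→B adds B; BCE→AD adds A, D → {A, B, C, D, E}.
{D, E}⁺: E→B adds B; D→BC adds C; BCE→AD adds A → {A, B, C, D, E}.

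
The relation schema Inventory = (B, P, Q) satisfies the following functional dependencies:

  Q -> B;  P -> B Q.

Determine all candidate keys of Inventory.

{P}

Attribute P never appears on the right-hand side of any dependency, so P must belong to every candidate key.
{P}⁺ = {B, P, Q}, which is all of the schema, so {P} is the only candidate key.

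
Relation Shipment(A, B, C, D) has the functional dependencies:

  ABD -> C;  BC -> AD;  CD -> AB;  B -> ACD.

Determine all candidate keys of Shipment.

{B}⁺: B→ACD adds A, C, D → {A, B, C, D}.
{C, D}⁺: CD→AB adds A, B → {A, B, C, D}. Minimal: {D}⁺ = {D}; {C}⁺ = {C} — none reach the full schema.

{B}, {C, D}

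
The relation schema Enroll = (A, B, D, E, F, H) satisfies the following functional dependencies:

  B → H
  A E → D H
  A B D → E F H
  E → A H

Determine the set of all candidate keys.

(B, E), (A, B, D)

{B, E}⁺: B→H adds H; E→AH adds A; AE→DH adds D; ABD→EFH adds F → {A, B, D, E, F, H}. Minimal: {E}⁺ = {A, D, E, H}; {B}⁺ = {B, H} — none reach the full schema.
{A, B, D}⁺: B→H adds H; ABD→EFH adds E, F → {A, B, D, E, F, H}. Minimal: {B, D}⁺ = {B, D, H}; {A, D}⁺ = {A, D}; {A, B}⁺ = {A, B, H} — none reach the full schema.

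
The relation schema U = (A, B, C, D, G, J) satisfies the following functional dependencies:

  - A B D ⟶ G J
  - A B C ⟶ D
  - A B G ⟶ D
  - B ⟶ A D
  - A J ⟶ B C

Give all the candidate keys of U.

(B), (A, J)

{B}⁺: B→AD adds A, D; ABD→GJ adds G, J; AJ→BC adds C → {A, B, C, D, G, J}.
{A, J}⁺: AJ→BC adds B, C; ABC→D adds D; ABD→GJ adds G → {A, B, C, D, G, J}. Minimal: {J}⁺ = {J}; {A}⁺ = {A} — none reach the full schema.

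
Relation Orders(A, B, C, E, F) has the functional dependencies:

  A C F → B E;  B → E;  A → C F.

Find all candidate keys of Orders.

A

Attribute A never appears on the right-hand side of any dependency, so A must belong to every candidate key.
{A}⁺ = {A, B, C, E, F}, which is all of the schema, so {A} is the only candidate key.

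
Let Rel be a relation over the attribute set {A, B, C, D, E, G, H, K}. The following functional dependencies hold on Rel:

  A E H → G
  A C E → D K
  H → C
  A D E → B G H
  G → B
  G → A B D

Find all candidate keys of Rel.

Attribute E never appears on the right-hand side of any dependency, so E must belong to every candidate key.
{E}⁺ = {E}, which is not all of the schema, so we must add further attributes.
{E, G}⁺: G→B adds B; G→ABD adds A, D; ADE→BGH adds H; H→C adds C; ACE→DK adds K → {A, B, C, D, E, G, H, K}.
{A, C, E}⁺: ACE→DK adds D, K; ADE→BGH adds B, G, H → {A, B, C, D, E, G, H, K}.
{A, D, E}⁺: ADE→BGH adds B, G, H; H→C adds C; ACE→DK adds K → {A, B, C, D, E, G, H, K}.
{A, E, H}⁺: AEH→G adds G; H→C adds C; G→B adds B; G→ABD adds D; ACE→DK adds K → {A, B, C, D, E, G, H, K}.
Any other superkey contains one of these as a subset, so there are no further candidate keys.

EG, ACE, ADE, AEH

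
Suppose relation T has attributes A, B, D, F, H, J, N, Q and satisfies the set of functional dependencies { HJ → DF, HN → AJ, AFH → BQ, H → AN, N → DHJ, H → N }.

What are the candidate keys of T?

{H}⁺: H→AN adds A, N; N→DHJ adds D, J; HJ→DF adds F; AFH→BQ adds B, Q → {A, B, D, F, H, J, N, Q}.
{N}⁺: N→DHJ adds D, H, J; HJ→DF adds F; HN→AJ adds A; AFH→BQ adds B, Q → {A, B, D, F, H, J, N, Q}.
Any other superkey contains one of these as a subset, so there are no further candidate keys.

{H}; {N}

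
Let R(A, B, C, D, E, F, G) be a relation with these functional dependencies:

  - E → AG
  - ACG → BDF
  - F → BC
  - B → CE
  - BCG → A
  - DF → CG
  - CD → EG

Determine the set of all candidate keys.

{B}, {F}, {C, D}, {C, E}, {A, C, G}

{B}⁺: B→CE adds C, E; E→AG adds A, G; ACG→BDF adds D, F → {A, B, C, D, E, F, G}.
{F}⁺: F→BC adds B, C; B→CE adds E; E→AG adds A, G; ACG→BDF adds D → {A, B, C, D, E, F, G}.
{C, D}⁺: CD→EG adds E, G; E→AG adds A; ACG→BDF adds B, F → {A, B, C, D, E, F, G}. Minimal: {D}⁺ = {D}; {C}⁺ = {C} — none reach the full schema.
{C, E}⁺: E→AG adds A, G; ACG→BDF adds B, D, F → {A, B, C, D, E, F, G}. Minimal: {E}⁺ = {A, E, G}; {C}⁺ = {C} — none reach the full schema.
{A, C, G}⁺: ACG→BDF adds B, D, F; B→CE adds E → {A, B, C, D, E, F, G}. Minimal: {C, G}⁺ = {C, G}; {A, G}⁺ = {A, G}; {A, C}⁺ = {A, C} — none reach the full schema.
Any other superkey contains one of these as a subset, so there are no further candidate keys.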